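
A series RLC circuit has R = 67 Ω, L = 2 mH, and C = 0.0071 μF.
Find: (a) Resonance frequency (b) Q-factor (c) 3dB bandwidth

Step 1 — Resonance: ω₀ = 1/√(LC) = 1/√(0.002·7.1e-09) = 2.654e+05 rad/s.
Step 2 — f₀ = ω₀/(2π) = 4.224e+04 Hz.
Step 3 — Series Q: Q = ω₀L/R = 2.654e+05·0.002/67 = 7.922.
Step 4 — Bandwidth: Δω = ω₀/Q = 3.35e+04 rad/s; BW = Δω/(2π) = 5332 Hz.

(a) f₀ = 4.224e+04 Hz  (b) Q = 7.922  (c) BW = 5332 Hz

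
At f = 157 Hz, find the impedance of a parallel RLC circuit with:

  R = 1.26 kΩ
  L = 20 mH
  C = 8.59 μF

Step 1 — Angular frequency: ω = 2π·f = 2π·157 = 986.5 rad/s.
Step 2 — Component impedances:
  R: Z = R = 1260 Ω
  L: Z = jωL = j·986.5·0.02 = 0 + j19.73 Ω
  C: Z = 1/(jωC) = -j/(ω·C) = 0 - j118 Ω
Step 3 — Parallel combination: 1/Z_total = 1/R + 1/L + 1/C; Z_total = 0.4452 + j23.68 Ω = 23.69∠88.9° Ω.

Z = 0.4452 + j23.68 Ω = 23.69∠88.9° Ω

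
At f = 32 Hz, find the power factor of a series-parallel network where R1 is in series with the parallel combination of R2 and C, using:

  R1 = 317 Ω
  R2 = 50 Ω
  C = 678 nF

Step 1 — Angular frequency: ω = 2π·f = 2π·32 = 201.1 rad/s.
Step 2 — Component impedances:
  R1: Z = R = 317 Ω
  R2: Z = R = 50 Ω
  C: Z = 1/(jωC) = -j/(ω·C) = 0 - j7336 Ω
Step 3 — Parallel branch: R2 || C = 1/(1/R2 + 1/C) = 50 - j0.3408 Ω.
Step 4 — Series with R1: Z_total = R1 + (R2 || C) = 367 - j0.3408 Ω = 367∠-0.1° Ω.
Step 5 — Power factor: PF = cos(φ) = Re(Z)/|Z| = 367/367 = 1.
Step 6 — Type: Im(Z) = -0.3408 ⇒ leading (phase φ = -0.1°).

PF = 1 (leading, φ = -0.1°)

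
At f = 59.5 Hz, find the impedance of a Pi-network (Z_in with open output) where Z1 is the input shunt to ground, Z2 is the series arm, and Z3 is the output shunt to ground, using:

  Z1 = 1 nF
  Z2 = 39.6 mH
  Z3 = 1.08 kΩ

Step 1 — Angular frequency: ω = 2π·f = 2π·59.5 = 373.8 rad/s.
Step 2 — Component impedances:
  Z1: Z = 1/(jωC) = -j/(ω·C) = 0 - j2.675e+06 Ω
  Z2: Z = jωL = j·373.8·0.0396 = 0 + j14.8 Ω
  Z3: Z = R = 1080 Ω
Step 3 — With open output, the series arm Z2 and the output shunt Z3 appear in series to ground: Z2 + Z3 = 1080 + j14.8 Ω.
Step 4 — Parallel with input shunt Z1: Z_in = Z1 || (Z2 + Z3) = 1080 + j14.37 Ω = 1080∠0.8° Ω.

Z = 1080 + j14.37 Ω = 1080∠0.8° Ω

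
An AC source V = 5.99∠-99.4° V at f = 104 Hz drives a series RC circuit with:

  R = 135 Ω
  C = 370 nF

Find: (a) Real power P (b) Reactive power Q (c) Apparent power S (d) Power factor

Step 1 — Angular frequency: ω = 2π·f = 2π·104 = 653.5 rad/s.
Step 2 — Component impedances:
  R: Z = R = 135 Ω
  C: Z = 1/(jωC) = -j/(ω·C) = 0 - j4136 Ω
Step 3 — Series combination: Z_total = R + C = 135 - j4136 Ω = 4138∠-88.1° Ω.
Step 4 — Source phasor: V = 5.99∠-99.4° V = -0.9783 - j5.91 V.
Step 5 — Current: I = V / Z = 0.00142 - j0.0002829 A = 0.001447∠-11.3° A.
Step 6 — Complex power: S = V·I* = 0.0002828 - j0.008666 VA.
Step 7 — Real power: P = Re(S) = 0.0002828 W.
Step 8 — Reactive power: Q = Im(S) = -0.008666 VAR.
Step 9 — Apparent power: |S| = 0.00867 VA.
Step 10 — Power factor: PF = P/|S| = 0.03262 (leading).

(a) P = 0.0002828 W  (b) Q = -0.008666 VAR  (c) S = 0.00867 VA  (d) PF = 0.03262 (leading)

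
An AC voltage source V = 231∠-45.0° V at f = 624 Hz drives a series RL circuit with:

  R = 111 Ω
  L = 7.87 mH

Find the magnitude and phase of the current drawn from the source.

Step 1 — Angular frequency: ω = 2π·f = 2π·624 = 3921 rad/s.
Step 2 — Component impedances:
  R: Z = R = 111 Ω
  L: Z = jωL = j·3921·0.00787 = 0 + j30.86 Ω
Step 3 — Series combination: Z_total = R + L = 111 + j30.86 Ω = 115.2∠15.5° Ω.
Step 4 — Source phasor: V = 231∠-45.0° V = 163.3 - j163.3 V.
Step 5 — Ohm's law: I = V / Z_total = (163.3 - j163.3) / (111 + j30.86) = 0.9863 - j1.746 A.
Step 6 — Convert to polar: |I| = 2.005 A, ∠I = -60.5°.

I = 2.005∠-60.5° A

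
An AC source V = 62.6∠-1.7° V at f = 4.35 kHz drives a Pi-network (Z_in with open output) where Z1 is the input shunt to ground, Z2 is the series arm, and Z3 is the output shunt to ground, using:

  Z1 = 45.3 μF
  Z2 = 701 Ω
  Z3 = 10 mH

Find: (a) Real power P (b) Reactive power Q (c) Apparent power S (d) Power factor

Step 1 — Angular frequency: ω = 2π·f = 2π·4350 = 2.733e+04 rad/s.
Step 2 — Component impedances:
  Z1: Z = 1/(jωC) = -j/(ω·C) = 0 - j0.8077 Ω
  Z2: Z = R = 701 Ω
  Z3: Z = jωL = j·2.733e+04·0.01 = 0 + j273.3 Ω
Step 3 — With open output, the series arm Z2 and the output shunt Z3 appear in series to ground: Z2 + Z3 = 701 + j273.3 Ω.
Step 4 — Parallel with input shunt Z1: Z_in = Z1 || (Z2 + Z3) = 0.0008084 - j0.808 Ω = 0.808∠-89.9° Ω.
Step 5 — Source phasor: V = 62.6∠-1.7° V = 62.57 - j1.857 V.
Step 6 — Current: I = V / Z = 2.376 + j77.44 A = 77.48∠88.2° A.
Step 7 — Complex power: S = V·I* = 4.853 - j4850 VA.
Step 8 — Real power: P = Re(S) = 4.853 W.
Step 9 — Reactive power: Q = Im(S) = -4850 VAR.
Step 10 — Apparent power: |S| = 4850 VA.
Step 11 — Power factor: PF = P/|S| = 0.001001 (leading).

(a) P = 4.853 W  (b) Q = -4850 VAR  (c) S = 4850 VA  (d) PF = 0.001001 (leading)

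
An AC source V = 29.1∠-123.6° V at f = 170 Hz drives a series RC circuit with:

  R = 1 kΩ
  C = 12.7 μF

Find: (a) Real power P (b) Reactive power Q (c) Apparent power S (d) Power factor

Step 1 — Angular frequency: ω = 2π·f = 2π·170 = 1068 rad/s.
Step 2 — Component impedances:
  R: Z = R = 1000 Ω
  C: Z = 1/(jωC) = -j/(ω·C) = 0 - j73.72 Ω
Step 3 — Series combination: Z_total = R + C = 1000 - j73.72 Ω = 1003∠-4.2° Ω.
Step 4 — Source phasor: V = 29.1∠-123.6° V = -16.1 - j24.24 V.
Step 5 — Current: I = V / Z = -0.01424 - j0.02529 A = 0.02902∠-119.4° A.
Step 6 — Complex power: S = V·I* = 0.8422 - j0.06209 VA.
Step 7 — Real power: P = Re(S) = 0.8422 W.
Step 8 — Reactive power: Q = Im(S) = -0.06209 VAR.
Step 9 — Apparent power: |S| = 0.8445 VA.
Step 10 — Power factor: PF = P/|S| = 0.9973 (leading).

(a) P = 0.8422 W  (b) Q = -0.06209 VAR  (c) S = 0.8445 VA  (d) PF = 0.9973 (leading)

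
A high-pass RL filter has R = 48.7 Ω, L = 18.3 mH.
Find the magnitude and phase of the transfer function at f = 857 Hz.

Step 1 — Angular frequency: ω = 2π·857 = 5385 rad/s.
Step 2 — Transfer function: H(jω) = jωL/(R + jωL).
Step 3 — Numerator jωL = j·98.54; denominator R + jωL = 48.7 + j98.54.
Step 4 — H = 0.8037 + j0.3972.
Step 5 — Magnitude: |H| = 0.8965 (-0.9 dB); phase: φ = 26.3°.

|H| = 0.8965 (-0.9 dB), φ = 26.3°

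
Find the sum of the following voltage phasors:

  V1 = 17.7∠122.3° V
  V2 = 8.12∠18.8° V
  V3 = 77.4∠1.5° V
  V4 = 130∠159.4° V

Step 1 — Convert each phasor to rectangular form:
  V1 = 17.7·(cos(122.3°) + j·sin(122.3°)) = -9.458 + j14.96 V
  V2 = 8.12·(cos(18.8°) + j·sin(18.8°)) = 7.687 + j2.617 V
  V3 = 77.4·(cos(1.5°) + j·sin(1.5°)) = 77.37 + j2.026 V
  V4 = 130·(cos(159.4°) + j·sin(159.4°)) = -121.7 + j45.74 V
Step 2 — Sum components: V_total = -46.09 + j65.34 V.
Step 3 — Convert to polar: |V_total| = 79.96 V, ∠V_total = 125.2°.

V_total = 79.96∠125.2° V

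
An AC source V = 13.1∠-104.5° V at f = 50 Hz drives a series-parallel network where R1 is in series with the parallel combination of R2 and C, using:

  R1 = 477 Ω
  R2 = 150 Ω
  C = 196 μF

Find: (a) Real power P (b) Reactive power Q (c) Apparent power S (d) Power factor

Step 1 — Angular frequency: ω = 2π·f = 2π·50 = 314.2 rad/s.
Step 2 — Component impedances:
  R1: Z = R = 477 Ω
  R2: Z = R = 150 Ω
  C: Z = 1/(jωC) = -j/(ω·C) = 0 - j16.24 Ω
Step 3 — Parallel branch: R2 || C = 1/(1/R2 + 1/C) = 1.738 - j16.05 Ω.
Step 4 — Series with R1: Z_total = R1 + (R2 || C) = 478.7 - j16.05 Ω = 479∠-1.9° Ω.
Step 5 — Source phasor: V = 13.1∠-104.5° V = -3.28 - j12.68 V.
Step 6 — Current: I = V / Z = -0.005956 - j0.02669 A = 0.02735∠-102.6° A.
Step 7 — Complex power: S = V·I* = 0.3581 - j0.01201 VA.
Step 8 — Real power: P = Re(S) = 0.3581 W.
Step 9 — Reactive power: Q = Im(S) = -0.01201 VAR.
Step 10 — Apparent power: |S| = 0.3583 VA.
Step 11 — Power factor: PF = P/|S| = 0.9994 (leading).

(a) P = 0.3581 W  (b) Q = -0.01201 VAR  (c) S = 0.3583 VA  (d) PF = 0.9994 (leading)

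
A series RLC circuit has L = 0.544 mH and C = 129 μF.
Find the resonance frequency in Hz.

Step 1 — Resonance condition Im(Z)=0 gives ω₀ = 1/√(LC).
Step 2 — ω₀ = 1/√(0.000544·0.000129) = 3775 rad/s.
Step 3 — f₀ = ω₀/(2π) = 600.8 Hz.

f₀ = 600.8 Hz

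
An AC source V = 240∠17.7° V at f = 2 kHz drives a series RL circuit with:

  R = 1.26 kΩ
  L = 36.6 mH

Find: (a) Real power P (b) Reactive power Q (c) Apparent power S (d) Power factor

Step 1 — Angular frequency: ω = 2π·f = 2π·2000 = 1.257e+04 rad/s.
Step 2 — Component impedances:
  R: Z = R = 1260 Ω
  L: Z = jωL = j·1.257e+04·0.0366 = 0 + j459.9 Ω
Step 3 — Series combination: Z_total = R + L = 1260 + j459.9 Ω = 1341∠20.1° Ω.
Step 4 — Source phasor: V = 240∠17.7° V = 228.6 + j72.97 V.
Step 5 — Current: I = V / Z = 0.1788 - j0.007347 A = 0.1789∠-2.4° A.
Step 6 — Complex power: S = V·I* = 40.34 + j14.72 VA.
Step 7 — Real power: P = Re(S) = 40.34 W.
Step 8 — Reactive power: Q = Im(S) = 14.72 VAR.
Step 9 — Apparent power: |S| = 42.94 VA.
Step 10 — Power factor: PF = P/|S| = 0.9394 (lagging).

(a) P = 40.34 W  (b) Q = 14.72 VAR  (c) S = 42.94 VA  (d) PF = 0.9394 (lagging)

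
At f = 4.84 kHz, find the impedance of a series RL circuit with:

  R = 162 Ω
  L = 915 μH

Step 1 — Angular frequency: ω = 2π·f = 2π·4840 = 3.041e+04 rad/s.
Step 2 — Component impedances:
  R: Z = R = 162 Ω
  L: Z = jωL = j·3.041e+04·0.000915 = 0 + j27.83 Ω
Step 3 — Series combination: Z_total = R + L = 162 + j27.83 Ω = 164.4∠9.7° Ω.

Z = 162 + j27.83 Ω = 164.4∠9.7° Ω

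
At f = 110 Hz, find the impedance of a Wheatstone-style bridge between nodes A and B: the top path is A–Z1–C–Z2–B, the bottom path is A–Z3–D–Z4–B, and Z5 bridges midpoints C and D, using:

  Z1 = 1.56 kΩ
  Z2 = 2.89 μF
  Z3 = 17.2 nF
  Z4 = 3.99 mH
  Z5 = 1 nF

Step 1 — Angular frequency: ω = 2π·f = 2π·110 = 691.2 rad/s.
Step 2 — Component impedances:
  Z1: Z = R = 1560 Ω
  Z2: Z = 1/(jωC) = -j/(ω·C) = 0 - j500.6 Ω
  Z3: Z = 1/(jωC) = -j/(ω·C) = 0 - j8.412e+04 Ω
  Z4: Z = jωL = j·691.2·0.00399 = 0 + j2.758 Ω
  Z5: Z = 1/(jωC) = -j/(ω·C) = 0 - j1.447e+06 Ω
Step 3 — Bridge requires nodal analysis (the Z5 bridge couples midpoints C and D, so the two paths cannot be reduced to a simple series/parallel combination). Setting node B to ground and injecting 1 A at node A, the 3-node admittance system at A, C, D solves to V_A = Z_AB = 1541 - j525.9 Ω = 1628∠-18.8° Ω.

Z = 1541 - j525.9 Ω = 1628∠-18.8° Ω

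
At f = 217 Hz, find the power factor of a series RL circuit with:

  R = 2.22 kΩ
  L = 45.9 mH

Step 1 — Angular frequency: ω = 2π·f = 2π·217 = 1363 rad/s.
Step 2 — Component impedances:
  R: Z = R = 2220 Ω
  L: Z = jωL = j·1363·0.0459 = 0 + j62.58 Ω
Step 3 — Series combination: Z_total = R + L = 2220 + j62.58 Ω = 2221∠1.6° Ω.
Step 4 — Power factor: PF = cos(φ) = Re(Z)/|Z| = 2220/2220.9 = 0.9996.
Step 5 — Type: Im(Z) = 62.58 ⇒ lagging (phase φ = 1.6°).

PF = 0.9996 (lagging, φ = 1.6°)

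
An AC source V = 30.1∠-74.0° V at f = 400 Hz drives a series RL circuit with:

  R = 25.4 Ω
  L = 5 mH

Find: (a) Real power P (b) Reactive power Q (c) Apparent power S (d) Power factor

Step 1 — Angular frequency: ω = 2π·f = 2π·400 = 2513 rad/s.
Step 2 — Component impedances:
  R: Z = R = 25.4 Ω
  L: Z = jωL = j·2513·0.005 = 0 + j12.57 Ω
Step 3 — Series combination: Z_total = R + L = 25.4 + j12.57 Ω = 28.34∠26.3° Ω.
Step 4 — Source phasor: V = 30.1∠-74.0° V = 8.297 - j28.93 V.
Step 5 — Current: I = V / Z = -0.1903 - j1.045 A = 1.062∠-100.3° A.
Step 6 — Complex power: S = V·I* = 28.66 + j14.18 VA.
Step 7 — Real power: P = Re(S) = 28.66 W.
Step 8 — Reactive power: Q = Im(S) = 14.18 VAR.
Step 9 — Apparent power: |S| = 31.97 VA.
Step 10 — Power factor: PF = P/|S| = 0.8963 (lagging).

(a) P = 28.66 W  (b) Q = 14.18 VAR  (c) S = 31.97 VA  (d) PF = 0.8963 (lagging)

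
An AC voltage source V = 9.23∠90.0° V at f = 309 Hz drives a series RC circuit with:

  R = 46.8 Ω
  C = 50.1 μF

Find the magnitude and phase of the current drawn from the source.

Step 1 — Angular frequency: ω = 2π·f = 2π·309 = 1942 rad/s.
Step 2 — Component impedances:
  R: Z = R = 46.8 Ω
  C: Z = 1/(jωC) = -j/(ω·C) = 0 - j10.28 Ω
Step 3 — Series combination: Z_total = R + C = 46.8 - j10.28 Ω = 47.92∠-12.4° Ω.
Step 4 — Source phasor: V = 9.23∠90.0° V = 0 + j9.23 V.
Step 5 — Ohm's law: I = V / Z_total = (0 + j9.23) / (46.8 - j10.28) = -0.04133 + j0.1881 A.
Step 6 — Convert to polar: |I| = 0.1926 A, ∠I = 102.4°.

I = 0.1926∠102.4° A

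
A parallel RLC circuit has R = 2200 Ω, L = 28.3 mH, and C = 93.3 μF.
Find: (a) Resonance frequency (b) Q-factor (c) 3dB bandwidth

Step 1 — Resonance: ω₀ = 1/√(LC) = 1/√(0.0283·9.33e-05) = 615.4 rad/s.
Step 2 — f₀ = ω₀/(2π) = 97.95 Hz.
Step 3 — Parallel Q: Q = R/(ω₀L) = 2200/(615.4·0.0283) = 126.3.
Step 4 — Bandwidth: Δω = ω₀/Q = 4.872 rad/s; BW = Δω/(2π) = 0.7754 Hz.

(a) f₀ = 97.95 Hz  (b) Q = 126.3  (c) BW = 0.7754 Hz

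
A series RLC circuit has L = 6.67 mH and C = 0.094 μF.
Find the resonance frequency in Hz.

Step 1 — Resonance condition Im(Z)=0 gives ω₀ = 1/√(LC).
Step 2 — ω₀ = 1/√(0.00667·9.4e-08) = 3.994e+04 rad/s.
Step 3 — f₀ = ω₀/(2π) = 6356 Hz.

f₀ = 6356 Hz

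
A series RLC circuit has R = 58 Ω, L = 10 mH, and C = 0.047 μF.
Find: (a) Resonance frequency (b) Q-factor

Step 1 — Resonance condition Im(Z)=0 gives ω₀ = 1/√(LC).
Step 2 — ω₀ = 1/√(0.01·4.7e-08) = 4.613e+04 rad/s.
Step 3 — f₀ = ω₀/(2π) = 7341 Hz.
Step 4 — Series Q: Q = ω₀L/R = 4.613e+04·0.01/58 = 7.953.

(a) f₀ = 7341 Hz  (b) Q = 7.953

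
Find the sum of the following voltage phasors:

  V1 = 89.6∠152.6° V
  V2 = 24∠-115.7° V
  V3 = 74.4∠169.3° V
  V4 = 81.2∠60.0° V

Step 1 — Convert each phasor to rectangular form:
  V1 = 89.6·(cos(152.6°) + j·sin(152.6°)) = -79.55 + j41.23 V
  V2 = 24·(cos(-115.7°) + j·sin(-115.7°)) = -10.41 - j21.63 V
  V3 = 74.4·(cos(169.3°) + j·sin(169.3°)) = -73.11 + j13.81 V
  V4 = 81.2·(cos(60.0°) + j·sin(60.0°)) = 40.6 + j70.32 V
Step 2 — Sum components: V_total = -122.5 + j103.7 V.
Step 3 — Convert to polar: |V_total| = 160.5 V, ∠V_total = 139.7°.

V_total = 160.5∠139.7° V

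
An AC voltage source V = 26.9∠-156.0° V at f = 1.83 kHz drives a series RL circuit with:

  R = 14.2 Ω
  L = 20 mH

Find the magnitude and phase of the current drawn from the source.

Step 1 — Angular frequency: ω = 2π·f = 2π·1830 = 1.15e+04 rad/s.
Step 2 — Component impedances:
  R: Z = R = 14.2 Ω
  L: Z = jωL = j·1.15e+04·0.02 = 0 + j230 Ω
Step 3 — Series combination: Z_total = R + L = 14.2 + j230 Ω = 230.4∠86.5° Ω.
Step 4 — Source phasor: V = 26.9∠-156.0° V = -24.57 - j10.94 V.
Step 5 — Ohm's law: I = V / Z_total = (-24.57 - j10.94) / (14.2 + j230) = -0.05397 + j0.1035 A.
Step 6 — Convert to polar: |I| = 0.1168 A, ∠I = 117.5°.

I = 0.1168∠117.5° A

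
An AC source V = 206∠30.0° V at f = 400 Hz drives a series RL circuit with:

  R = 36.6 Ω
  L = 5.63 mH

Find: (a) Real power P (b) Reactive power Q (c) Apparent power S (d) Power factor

Step 1 — Angular frequency: ω = 2π·f = 2π·400 = 2513 rad/s.
Step 2 — Component impedances:
  R: Z = R = 36.6 Ω
  L: Z = jωL = j·2513·0.00563 = 0 + j14.15 Ω
Step 3 — Series combination: Z_total = R + L = 36.6 + j14.15 Ω = 39.24∠21.1° Ω.
Step 4 — Source phasor: V = 206∠30.0° V = 178.4 + j103 V.
Step 5 — Current: I = V / Z = 5.187 + j0.8089 A = 5.25∠8.9° A.
Step 6 — Complex power: S = V·I* = 1009 + j390 VA.
Step 7 — Real power: P = Re(S) = 1009 W.
Step 8 — Reactive power: Q = Im(S) = 390 VAR.
Step 9 — Apparent power: |S| = 1081 VA.
Step 10 — Power factor: PF = P/|S| = 0.9327 (lagging).

(a) P = 1009 W  (b) Q = 390 VAR  (c) S = 1081 VA  (d) PF = 0.9327 (lagging)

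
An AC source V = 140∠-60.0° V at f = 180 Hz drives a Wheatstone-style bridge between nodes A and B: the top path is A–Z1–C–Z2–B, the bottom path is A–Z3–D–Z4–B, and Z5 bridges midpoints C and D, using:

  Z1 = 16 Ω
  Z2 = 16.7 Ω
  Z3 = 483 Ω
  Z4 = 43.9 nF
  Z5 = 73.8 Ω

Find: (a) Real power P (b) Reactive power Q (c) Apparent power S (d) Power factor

Step 1 — Angular frequency: ω = 2π·f = 2π·180 = 1131 rad/s.
Step 2 — Component impedances:
  Z1: Z = R = 16 Ω
  Z2: Z = R = 16.7 Ω
  Z3: Z = R = 483 Ω
  Z4: Z = 1/(jωC) = -j/(ω·C) = 0 - j2.014e+04 Ω
  Z5: Z = R = 73.8 Ω
Step 3 — Bridge requires nodal analysis (the Z5 bridge couples midpoints C and D, so the two paths cannot be reduced to a simple series/parallel combination). Setting node B to ground and injecting 1 A at node A, the 3-node admittance system at A, C, D solves to V_A = Z_AB = 32.25 - j0.01748 Ω = 32.25∠-0.0° Ω.
Step 4 — Source phasor: V = 140∠-60.0° V = 70 - j121.2 V.
Step 5 — Current: I = V / Z = 2.172 - j3.758 A = 4.341∠-60.0° A.
Step 6 — Complex power: S = V·I* = 607.7 - j0.3293 VA.
Step 7 — Real power: P = Re(S) = 607.7 W.
Step 8 — Reactive power: Q = Im(S) = -0.3293 VAR.
Step 9 — Apparent power: |S| = 607.7 VA.
Step 10 — Power factor: PF = P/|S| = 1 (leading).

(a) P = 607.7 W  (b) Q = -0.3293 VAR  (c) S = 607.7 VA  (d) PF = 1 (leading)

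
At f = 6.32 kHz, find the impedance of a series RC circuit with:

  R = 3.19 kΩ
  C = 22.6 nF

Step 1 — Angular frequency: ω = 2π·f = 2π·6320 = 3.971e+04 rad/s.
Step 2 — Component impedances:
  R: Z = R = 3190 Ω
  C: Z = 1/(jωC) = -j/(ω·C) = 0 - j1114 Ω
Step 3 — Series combination: Z_total = R + C = 3190 - j1114 Ω = 3379∠-19.3° Ω.

Z = 3190 - j1114 Ω = 3379∠-19.3° Ω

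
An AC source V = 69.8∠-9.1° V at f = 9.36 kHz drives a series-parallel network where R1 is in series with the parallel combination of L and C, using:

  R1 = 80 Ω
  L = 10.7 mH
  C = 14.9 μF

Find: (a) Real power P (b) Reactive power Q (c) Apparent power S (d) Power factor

Step 1 — Angular frequency: ω = 2π·f = 2π·9360 = 5.881e+04 rad/s.
Step 2 — Component impedances:
  R1: Z = R = 80 Ω
  L: Z = jωL = j·5.881e+04·0.0107 = 0 + j629.3 Ω
  C: Z = 1/(jωC) = -j/(ω·C) = 0 - j1.141 Ω
Step 3 — Parallel branch: L || C = 1/(1/L + 1/C) = 0 - j1.143 Ω.
Step 4 — Series with R1: Z_total = R1 + (L || C) = 80 - j1.143 Ω = 80.01∠-0.8° Ω.
Step 5 — Source phasor: V = 69.8∠-9.1° V = 68.92 - j11.04 V.
Step 6 — Current: I = V / Z = 0.8633 - j0.1257 A = 0.8724∠-8.3° A.
Step 7 — Complex power: S = V·I* = 60.89 - j0.8701 VA.
Step 8 — Real power: P = Re(S) = 60.89 W.
Step 9 — Reactive power: Q = Im(S) = -0.8701 VAR.
Step 10 — Apparent power: |S| = 60.89 VA.
Step 11 — Power factor: PF = P/|S| = 0.9999 (leading).

(a) P = 60.89 W  (b) Q = -0.8701 VAR  (c) S = 60.89 VA  (d) PF = 0.9999 (leading)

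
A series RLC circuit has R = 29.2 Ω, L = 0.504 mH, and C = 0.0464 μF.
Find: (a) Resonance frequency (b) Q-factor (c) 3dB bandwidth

Step 1 — Resonance: ω₀ = 1/√(LC) = 1/√(0.000504·4.64e-08) = 2.068e+05 rad/s.
Step 2 — f₀ = ω₀/(2π) = 3.291e+04 Hz.
Step 3 — Series Q: Q = ω₀L/R = 2.068e+05·0.000504/29.2 = 3.569.
Step 4 — Bandwidth: Δω = ω₀/Q = 5.794e+04 rad/s; BW = Δω/(2π) = 9221 Hz.

(a) f₀ = 3.291e+04 Hz  (b) Q = 3.569  (c) BW = 9221 Hz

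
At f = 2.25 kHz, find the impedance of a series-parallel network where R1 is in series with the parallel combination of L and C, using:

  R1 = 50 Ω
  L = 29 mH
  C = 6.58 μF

Step 1 — Angular frequency: ω = 2π·f = 2π·2250 = 1.414e+04 rad/s.
Step 2 — Component impedances:
  R1: Z = R = 50 Ω
  L: Z = jωL = j·1.414e+04·0.029 = 0 + j410 Ω
  C: Z = 1/(jωC) = -j/(ω·C) = 0 - j10.75 Ω
Step 3 — Parallel branch: L || C = 1/(1/L + 1/C) = 0 - j11.04 Ω.
Step 4 — Series with R1: Z_total = R1 + (L || C) = 50 - j11.04 Ω = 51.2∠-12.5° Ω.

Z = 50 - j11.04 Ω = 51.2∠-12.5° Ω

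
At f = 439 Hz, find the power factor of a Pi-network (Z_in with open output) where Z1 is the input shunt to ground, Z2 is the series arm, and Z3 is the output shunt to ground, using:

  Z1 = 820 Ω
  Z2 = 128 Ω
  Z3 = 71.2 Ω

Step 1 — Angular frequency: ω = 2π·f = 2π·439 = 2758 rad/s.
Step 2 — Component impedances:
  Z1: Z = R = 820 Ω
  Z2: Z = R = 128 Ω
  Z3: Z = R = 71.2 Ω
Step 3 — With open output, the series arm Z2 and the output shunt Z3 appear in series to ground: Z2 + Z3 = 199.2 Ω.
Step 4 — Parallel with input shunt Z1: Z_in = Z1 || (Z2 + Z3) = 160.3 Ω = 160.3∠0.0° Ω.
Step 5 — Power factor: PF = cos(φ) = Re(Z)/|Z| = 160.3/160.3 = 1.
Step 6 — Type: Im(Z) = 0 ⇒ unity (phase φ = 0.0°).

PF = 1 (unity, φ = 0.0°)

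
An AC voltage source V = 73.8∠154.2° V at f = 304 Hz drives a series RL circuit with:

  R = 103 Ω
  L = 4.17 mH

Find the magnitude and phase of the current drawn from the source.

Step 1 — Angular frequency: ω = 2π·f = 2π·304 = 1910 rad/s.
Step 2 — Component impedances:
  R: Z = R = 103 Ω
  L: Z = jωL = j·1910·0.00417 = 0 + j7.965 Ω
Step 3 — Series combination: Z_total = R + L = 103 + j7.965 Ω = 103.3∠4.4° Ω.
Step 4 — Source phasor: V = 73.8∠154.2° V = -66.44 + j32.12 V.
Step 5 — Ohm's law: I = V / Z_total = (-66.44 + j32.12) / (103 + j7.965) = -0.6173 + j0.3596 A.
Step 6 — Convert to polar: |I| = 0.7144 A, ∠I = 149.8°.

I = 0.7144∠149.8° A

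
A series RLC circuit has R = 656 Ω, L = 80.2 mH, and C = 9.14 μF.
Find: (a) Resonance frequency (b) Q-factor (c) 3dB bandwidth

Step 1 — Resonance: ω₀ = 1/√(LC) = 1/√(0.0802·9.14e-06) = 1168 rad/s.
Step 2 — f₀ = ω₀/(2π) = 185.9 Hz.
Step 3 — Series Q: Q = ω₀L/R = 1168·0.0802/656 = 0.1428.
Step 4 — Bandwidth: Δω = ω₀/Q = 8180 rad/s; BW = Δω/(2π) = 1302 Hz.

(a) f₀ = 185.9 Hz  (b) Q = 0.1428  (c) BW = 1302 Hz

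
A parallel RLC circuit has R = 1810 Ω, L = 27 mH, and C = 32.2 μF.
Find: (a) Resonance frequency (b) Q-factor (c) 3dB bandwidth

Step 1 — Resonance: ω₀ = 1/√(LC) = 1/√(0.027·3.22e-05) = 1072 rad/s.
Step 2 — f₀ = ω₀/(2π) = 170.7 Hz.
Step 3 — Parallel Q: Q = R/(ω₀L) = 1810/(1072·0.027) = 62.51.
Step 4 — Bandwidth: Δω = ω₀/Q = 17.16 rad/s; BW = Δω/(2π) = 2.731 Hz.

(a) f₀ = 170.7 Hz  (b) Q = 62.51  (c) BW = 2.731 Hz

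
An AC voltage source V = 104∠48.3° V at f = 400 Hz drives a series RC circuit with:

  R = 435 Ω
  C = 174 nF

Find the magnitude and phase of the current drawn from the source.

Step 1 — Angular frequency: ω = 2π·f = 2π·400 = 2513 rad/s.
Step 2 — Component impedances:
  R: Z = R = 435 Ω
  C: Z = 1/(jωC) = -j/(ω·C) = 0 - j2287 Ω
Step 3 — Series combination: Z_total = R + C = 435 - j2287 Ω = 2328∠-79.2° Ω.
Step 4 — Source phasor: V = 104∠48.3° V = 69.18 + j77.65 V.
Step 5 — Ohm's law: I = V / Z_total = (69.18 + j77.65) / (435 - j2287) = -0.02722 + j0.03543 A.
Step 6 — Convert to polar: |I| = 0.04468 A, ∠I = 127.5°.

I = 0.04468∠127.5° A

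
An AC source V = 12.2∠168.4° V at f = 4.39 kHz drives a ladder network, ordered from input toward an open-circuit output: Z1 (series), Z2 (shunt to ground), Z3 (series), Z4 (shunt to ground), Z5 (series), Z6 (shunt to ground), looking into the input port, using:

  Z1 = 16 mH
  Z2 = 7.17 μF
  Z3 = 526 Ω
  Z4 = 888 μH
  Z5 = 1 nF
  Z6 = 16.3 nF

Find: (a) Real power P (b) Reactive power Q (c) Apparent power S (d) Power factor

Step 1 — Angular frequency: ω = 2π·f = 2π·4390 = 2.758e+04 rad/s.
Step 2 — Component impedances:
  Z1: Z = jωL = j·2.758e+04·0.016 = 0 + j441.3 Ω
  Z2: Z = 1/(jωC) = -j/(ω·C) = 0 - j5.056 Ω
  Z3: Z = R = 526 Ω
  Z4: Z = jωL = j·2.758e+04·0.000888 = 0 + j24.49 Ω
  Z5: Z = 1/(jωC) = -j/(ω·C) = 0 - j3.625e+04 Ω
  Z6: Z = 1/(jωC) = -j/(ω·C) = 0 - j2224 Ω
Step 3 — Ladder network (open output): work backward from the far end, alternating series and parallel combinations. Z_in = 0.04854 + j436.3 Ω = 436.3∠90.0° Ω.
Step 4 — Source phasor: V = 12.2∠168.4° V = -11.95 + j2.453 V.
Step 5 — Current: I = V / Z = 0.00562 + j0.02739 A = 0.02796∠78.4° A.
Step 6 — Complex power: S = V·I* = 3.796e-05 + j0.3412 VA.
Step 7 — Real power: P = Re(S) = 3.796e-05 W.
Step 8 — Reactive power: Q = Im(S) = 0.3412 VAR.
Step 9 — Apparent power: |S| = 0.3412 VA.
Step 10 — Power factor: PF = P/|S| = 0.0001113 (lagging).

(a) P = 3.796e-05 W  (b) Q = 0.3412 VAR  (c) S = 0.3412 VA  (d) PF = 0.0001113 (lagging)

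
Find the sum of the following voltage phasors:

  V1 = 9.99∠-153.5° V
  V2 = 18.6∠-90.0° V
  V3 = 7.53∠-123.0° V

Step 1 — Convert each phasor to rectangular form:
  V1 = 9.99·(cos(-153.5°) + j·sin(-153.5°)) = -8.94 - j4.458 V
  V2 = 18.6·(cos(-90.0°) + j·sin(-90.0°)) = 0 - j18.6 V
  V3 = 7.53·(cos(-123.0°) + j·sin(-123.0°)) = -4.101 - j6.315 V
Step 2 — Sum components: V_total = -13.04 - j29.37 V.
Step 3 — Convert to polar: |V_total| = 32.14 V, ∠V_total = -113.9°.

V_total = 32.14∠-113.9° V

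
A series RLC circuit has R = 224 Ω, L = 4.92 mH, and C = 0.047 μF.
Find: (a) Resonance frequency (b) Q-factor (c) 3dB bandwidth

Step 1 — Resonance: ω₀ = 1/√(LC) = 1/√(0.00492·4.7e-08) = 6.576e+04 rad/s.
Step 2 — f₀ = ω₀/(2π) = 1.047e+04 Hz.
Step 3 — Series Q: Q = ω₀L/R = 6.576e+04·0.00492/224 = 1.444.
Step 4 — Bandwidth: Δω = ω₀/Q = 4.553e+04 rad/s; BW = Δω/(2π) = 7246 Hz.

(a) f₀ = 1.047e+04 Hz  (b) Q = 1.444  (c) BW = 7246 Hz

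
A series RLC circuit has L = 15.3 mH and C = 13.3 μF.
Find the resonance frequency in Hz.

Step 1 — Resonance condition Im(Z)=0 gives ω₀ = 1/√(LC).
Step 2 — ω₀ = 1/√(0.0153·1.33e-05) = 2217 rad/s.
Step 3 — f₀ = ω₀/(2π) = 352.8 Hz.

f₀ = 352.8 Hz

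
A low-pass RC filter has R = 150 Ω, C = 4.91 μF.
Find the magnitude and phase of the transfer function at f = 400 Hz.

Step 1 — Angular frequency: ω = 2π·400 = 2513 rad/s.
Step 2 — Transfer function: H(jω) = 1/(1 + jωRC).
Step 3 — Denominator: 1 + jωRC = 1 + j·2513·150·4.91e-06 = 1 + j1.851.
Step 4 — H = 0.2259 - j0.4182.
Step 5 — Magnitude: |H| = 0.4753 (-6.5 dB); phase: φ = -61.6°.

|H| = 0.4753 (-6.5 dB), φ = -61.6°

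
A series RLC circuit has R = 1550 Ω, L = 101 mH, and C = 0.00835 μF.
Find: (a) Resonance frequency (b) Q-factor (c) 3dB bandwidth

Step 1 — Resonance condition Im(Z)=0 gives ω₀ = 1/√(LC).
Step 2 — ω₀ = 1/√(0.101·8.35e-09) = 3.443e+04 rad/s.
Step 3 — f₀ = ω₀/(2π) = 5480 Hz.
Step 4 — Series Q: Q = ω₀L/R = 3.443e+04·0.101/1550 = 2.244.
Step 5 — 3dB bandwidth: Δω = ω₀/Q = 1.535e+04 rad/s; BW = Δω/(2π) = 2442 Hz.

(a) f₀ = 5480 Hz  (b) Q = 2.244  (c) BW = 2442 Hz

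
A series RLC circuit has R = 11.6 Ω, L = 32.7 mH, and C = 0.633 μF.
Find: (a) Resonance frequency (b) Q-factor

Step 1 — Resonance condition Im(Z)=0 gives ω₀ = 1/√(LC).
Step 2 — ω₀ = 1/√(0.0327·6.33e-07) = 6951 rad/s.
Step 3 — f₀ = ω₀/(2π) = 1106 Hz.
Step 4 — Series Q: Q = ω₀L/R = 6951·0.0327/11.6 = 19.59.

(a) f₀ = 1106 Hz  (b) Q = 19.59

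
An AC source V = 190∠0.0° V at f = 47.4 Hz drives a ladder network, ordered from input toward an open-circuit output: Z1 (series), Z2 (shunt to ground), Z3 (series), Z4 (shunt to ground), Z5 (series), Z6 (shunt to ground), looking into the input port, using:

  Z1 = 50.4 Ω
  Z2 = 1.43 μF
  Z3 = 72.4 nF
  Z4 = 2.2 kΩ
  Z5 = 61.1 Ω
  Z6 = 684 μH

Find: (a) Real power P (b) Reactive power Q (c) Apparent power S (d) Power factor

Step 1 — Angular frequency: ω = 2π·f = 2π·47.4 = 297.8 rad/s.
Step 2 — Component impedances:
  Z1: Z = R = 50.4 Ω
  Z2: Z = 1/(jωC) = -j/(ω·C) = 0 - j2348 Ω
  Z3: Z = 1/(jωC) = -j/(ω·C) = 0 - j4.638e+04 Ω
  Z4: Z = R = 2200 Ω
  Z5: Z = R = 61.1 Ω
  Z6: Z = jωL = j·297.8·0.000684 = 0 + j0.2037 Ω
Step 3 — Ladder network (open output): work backward from the far end, alternating series and parallel combinations. Z_in = 50.54 - j2235 Ω = 2235∠-88.7° Ω.
Step 4 — Source phasor: V = 190∠0.0° V = 190 V.
Step 5 — Current: I = V / Z = 0.001921 + j0.08497 A = 0.08499∠88.7° A.
Step 6 — Complex power: S = V·I* = 0.3651 - j16.14 VA.
Step 7 — Real power: P = Re(S) = 0.3651 W.
Step 8 — Reactive power: Q = Im(S) = -16.14 VAR.
Step 9 — Apparent power: |S| = 16.15 VA.
Step 10 — Power factor: PF = P/|S| = 0.02261 (leading).

(a) P = 0.3651 W  (b) Q = -16.14 VAR  (c) S = 16.15 VA  (d) PF = 0.02261 (leading)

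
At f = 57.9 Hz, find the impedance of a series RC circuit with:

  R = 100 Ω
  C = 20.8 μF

Step 1 — Angular frequency: ω = 2π·f = 2π·57.9 = 363.8 rad/s.
Step 2 — Component impedances:
  R: Z = R = 100 Ω
  C: Z = 1/(jωC) = -j/(ω·C) = 0 - j132.2 Ω
Step 3 — Series combination: Z_total = R + C = 100 - j132.2 Ω = 165.7∠-52.9° Ω.

Z = 100 - j132.2 Ω = 165.7∠-52.9° Ω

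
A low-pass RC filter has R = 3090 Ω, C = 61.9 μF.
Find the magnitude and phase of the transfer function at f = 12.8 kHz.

Step 1 — Angular frequency: ω = 2π·1.28e+04 = 8.042e+04 rad/s.
Step 2 — Transfer function: H(jω) = 1/(1 + jωRC).
Step 3 — Denominator: 1 + jωRC = 1 + j·8.042e+04·3090·6.19e-05 = 1 + j1.538e+04.
Step 4 — H = 4.226e-09 - j6.501e-05.
Step 5 — Magnitude: |H| = 6.501e-05 (-83.7 dB); phase: φ = -90.0°.

|H| = 6.501e-05 (-83.7 dB), φ = -90.0°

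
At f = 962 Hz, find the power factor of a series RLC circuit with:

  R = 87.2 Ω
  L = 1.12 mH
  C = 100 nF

Step 1 — Angular frequency: ω = 2π·f = 2π·962 = 6044 rad/s.
Step 2 — Component impedances:
  R: Z = R = 87.2 Ω
  L: Z = jωL = j·6044·0.00112 = 0 + j6.77 Ω
  C: Z = 1/(jωC) = -j/(ω·C) = 0 - j1654 Ω
Step 3 — Series combination: Z_total = R + L + C = 87.2 - j1648 Ω = 1650∠-87.0° Ω.
Step 4 — Power factor: PF = cos(φ) = Re(Z)/|Z| = 87.2/1650 = 0.05285.
Step 5 — Type: Im(Z) = -1648 ⇒ leading (phase φ = -87.0°).

PF = 0.05285 (leading, φ = -87.0°)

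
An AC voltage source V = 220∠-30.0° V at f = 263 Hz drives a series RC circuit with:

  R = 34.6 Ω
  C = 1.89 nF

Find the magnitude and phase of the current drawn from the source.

Step 1 — Angular frequency: ω = 2π·f = 2π·263 = 1652 rad/s.
Step 2 — Component impedances:
  R: Z = R = 34.6 Ω
  C: Z = 1/(jωC) = -j/(ω·C) = 0 - j3.202e+05 Ω
Step 3 — Series combination: Z_total = R + C = 34.6 - j3.202e+05 Ω = 3.202e+05∠-90.0° Ω.
Step 4 — Source phasor: V = 220∠-30.0° V = 190.5 - j110 V.
Step 5 — Ohm's law: I = V / Z_total = (190.5 - j110) / (34.6 - j3.202e+05) = 0.0003436 + j0.000595 A.
Step 6 — Convert to polar: |I| = 0.0006871 A, ∠I = 60.0°.

I = 0.0006871∠60.0° A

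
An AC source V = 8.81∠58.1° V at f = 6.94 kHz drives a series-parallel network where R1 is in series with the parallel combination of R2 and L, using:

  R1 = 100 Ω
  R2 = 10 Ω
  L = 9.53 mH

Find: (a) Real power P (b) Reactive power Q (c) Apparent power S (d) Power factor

Step 1 — Angular frequency: ω = 2π·f = 2π·6940 = 4.361e+04 rad/s.
Step 2 — Component impedances:
  R1: Z = R = 100 Ω
  R2: Z = R = 10 Ω
  L: Z = jωL = j·4.361e+04·0.00953 = 0 + j415.6 Ω
Step 3 — Parallel branch: R2 || L = 1/(1/R2 + 1/L) = 9.994 + j0.2405 Ω.
Step 4 — Series with R1: Z_total = R1 + (R2 || L) = 110 + j0.2405 Ω = 110∠0.1° Ω.
Step 5 — Source phasor: V = 8.81∠58.1° V = 4.656 + j7.479 V.
Step 6 — Current: I = V / Z = 0.04247 + j0.06791 A = 0.08009∠58.0° A.
Step 7 — Complex power: S = V·I* = 0.7056 + j0.001543 VA.
Step 8 — Real power: P = Re(S) = 0.7056 W.
Step 9 — Reactive power: Q = Im(S) = 0.001543 VAR.
Step 10 — Apparent power: |S| = 0.7056 VA.
Step 11 — Power factor: PF = P/|S| = 1 (lagging).

(a) P = 0.7056 W  (b) Q = 0.001543 VAR  (c) S = 0.7056 VA  (d) PF = 1 (lagging)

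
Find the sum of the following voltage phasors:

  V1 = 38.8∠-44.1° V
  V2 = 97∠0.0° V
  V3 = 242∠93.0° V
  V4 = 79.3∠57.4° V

Step 1 — Convert each phasor to rectangular form:
  V1 = 38.8·(cos(-44.1°) + j·sin(-44.1°)) = 27.86 - j27 V
  V2 = 97·(cos(0.0°) + j·sin(0.0°)) = 97 V
  V3 = 242·(cos(93.0°) + j·sin(93.0°)) = -12.67 + j241.7 V
  V4 = 79.3·(cos(57.4°) + j·sin(57.4°)) = 42.72 + j66.81 V
Step 2 — Sum components: V_total = 154.9 + j281.5 V.
Step 3 — Convert to polar: |V_total| = 321.3 V, ∠V_total = 61.2°.

V_total = 321.3∠61.2° V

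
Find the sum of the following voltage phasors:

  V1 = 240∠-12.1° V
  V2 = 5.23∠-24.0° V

Step 1 — Convert each phasor to rectangular form:
  V1 = 240·(cos(-12.1°) + j·sin(-12.1°)) = 234.7 - j50.31 V
  V2 = 5.23·(cos(-24.0°) + j·sin(-24.0°)) = 4.778 - j2.127 V
Step 2 — Sum components: V_total = 239.4 - j52.44 V.
Step 3 — Convert to polar: |V_total| = 245.1 V, ∠V_total = -12.4°.

V_total = 245.1∠-12.4° V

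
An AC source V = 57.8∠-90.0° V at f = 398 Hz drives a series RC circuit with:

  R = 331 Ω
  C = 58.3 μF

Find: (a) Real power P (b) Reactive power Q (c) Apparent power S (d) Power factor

Step 1 — Angular frequency: ω = 2π·f = 2π·398 = 2501 rad/s.
Step 2 — Component impedances:
  R: Z = R = 331 Ω
  C: Z = 1/(jωC) = -j/(ω·C) = 0 - j6.859 Ω
Step 3 — Series combination: Z_total = R + C = 331 - j6.859 Ω = 331.1∠-1.2° Ω.
Step 4 — Source phasor: V = 57.8∠-90.0° V = 0 - j57.8 V.
Step 5 — Current: I = V / Z = 0.003617 - j0.1745 A = 0.1746∠-88.8° A.
Step 6 — Complex power: S = V·I* = 10.09 - j0.2091 VA.
Step 7 — Real power: P = Re(S) = 10.09 W.
Step 8 — Reactive power: Q = Im(S) = -0.2091 VAR.
Step 9 — Apparent power: |S| = 10.09 VA.
Step 10 — Power factor: PF = P/|S| = 0.9998 (leading).

(a) P = 10.09 W  (b) Q = -0.2091 VAR  (c) S = 10.09 VA  (d) PF = 0.9998 (leading)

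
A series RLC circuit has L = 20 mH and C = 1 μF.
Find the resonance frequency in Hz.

Step 1 — Resonance condition Im(Z)=0 gives ω₀ = 1/√(LC).
Step 2 — ω₀ = 1/√(0.02·1e-06) = 7071 rad/s.
Step 3 — f₀ = ω₀/(2π) = 1125 Hz.

f₀ = 1125 Hz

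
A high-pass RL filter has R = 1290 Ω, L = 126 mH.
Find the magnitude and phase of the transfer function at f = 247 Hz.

Step 1 — Angular frequency: ω = 2π·247 = 1552 rad/s.
Step 2 — Transfer function: H(jω) = jωL/(R + jωL).
Step 3 — Numerator jωL = j·195.5; denominator R + jωL = 1290 + j195.5.
Step 4 — H = 0.02246 + j0.1482.
Step 5 — Magnitude: |H| = 0.1499 (-16.5 dB); phase: φ = 81.4°.

|H| = 0.1499 (-16.5 dB), φ = 81.4°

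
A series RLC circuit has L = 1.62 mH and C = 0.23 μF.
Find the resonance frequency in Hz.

Step 1 — Resonance condition Im(Z)=0 gives ω₀ = 1/√(LC).
Step 2 — ω₀ = 1/√(0.00162·2.3e-07) = 5.181e+04 rad/s.
Step 3 — f₀ = ω₀/(2π) = 8245 Hz.

f₀ = 8245 Hz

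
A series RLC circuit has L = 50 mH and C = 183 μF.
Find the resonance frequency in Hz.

Step 1 — Resonance condition Im(Z)=0 gives ω₀ = 1/√(LC).
Step 2 — ω₀ = 1/√(0.05·0.000183) = 330.6 rad/s.
Step 3 — f₀ = ω₀/(2π) = 52.62 Hz.

f₀ = 52.62 Hz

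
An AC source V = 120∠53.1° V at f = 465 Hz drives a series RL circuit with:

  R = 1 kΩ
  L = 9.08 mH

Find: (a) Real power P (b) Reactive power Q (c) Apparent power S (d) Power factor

Step 1 — Angular frequency: ω = 2π·f = 2π·465 = 2922 rad/s.
Step 2 — Component impedances:
  R: Z = R = 1000 Ω
  L: Z = jωL = j·2922·0.00908 = 0 + j26.53 Ω
Step 3 — Series combination: Z_total = R + L = 1000 + j26.53 Ω = 1000∠1.5° Ω.
Step 4 — Source phasor: V = 120∠53.1° V = 72.05 + j95.96 V.
Step 5 — Current: I = V / Z = 0.07454 + j0.09398 A = 0.12∠51.6° A.
Step 6 — Complex power: S = V·I* = 14.39 + j0.3817 VA.
Step 7 — Real power: P = Re(S) = 14.39 W.
Step 8 — Reactive power: Q = Im(S) = 0.3817 VAR.
Step 9 — Apparent power: |S| = 14.39 VA.
Step 10 — Power factor: PF = P/|S| = 0.9996 (lagging).

(a) P = 14.39 W  (b) Q = 0.3817 VAR  (c) S = 14.39 VA  (d) PF = 0.9996 (lagging)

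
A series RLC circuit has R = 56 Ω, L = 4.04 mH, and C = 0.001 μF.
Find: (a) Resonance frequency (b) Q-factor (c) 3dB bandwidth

Step 1 — Resonance: ω₀ = 1/√(LC) = 1/√(0.00404·1e-09) = 4.975e+05 rad/s.
Step 2 — f₀ = ω₀/(2π) = 7.918e+04 Hz.
Step 3 — Series Q: Q = ω₀L/R = 4.975e+05·0.00404/56 = 35.89.
Step 4 — Bandwidth: Δω = ω₀/Q = 1.386e+04 rad/s; BW = Δω/(2π) = 2206 Hz.

(a) f₀ = 7.918e+04 Hz  (b) Q = 35.89  (c) BW = 2206 Hz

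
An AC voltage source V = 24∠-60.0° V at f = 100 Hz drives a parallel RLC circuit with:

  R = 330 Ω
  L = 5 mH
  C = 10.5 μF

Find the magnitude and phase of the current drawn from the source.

Step 1 — Angular frequency: ω = 2π·f = 2π·100 = 628.3 rad/s.
Step 2 — Component impedances:
  R: Z = R = 330 Ω
  L: Z = jωL = j·628.3·0.005 = 0 + j3.142 Ω
  C: Z = 1/(jωC) = -j/(ω·C) = 0 - j151.6 Ω
Step 3 — Parallel combination: 1/Z_total = 1/R + 1/L + 1/C; Z_total = 0.03118 + j3.208 Ω = 3.208∠89.4° Ω.
Step 4 — Source phasor: V = 24∠-60.0° V = 12 - j20.78 V.
Step 5 — Ohm's law: I = V / Z_total = (12 - j20.78) / (0.03118 + j3.208) = -6.442 - j3.804 A.
Step 6 — Convert to polar: |I| = 7.481 A, ∠I = -149.4°.

I = 7.481∠-149.4° A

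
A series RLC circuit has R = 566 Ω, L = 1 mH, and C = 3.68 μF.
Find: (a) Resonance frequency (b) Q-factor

Step 1 — Resonance condition Im(Z)=0 gives ω₀ = 1/√(LC).
Step 2 — ω₀ = 1/√(0.001·3.68e-06) = 1.648e+04 rad/s.
Step 3 — f₀ = ω₀/(2π) = 2624 Hz.
Step 4 — Series Q: Q = ω₀L/R = 1.648e+04·0.001/566 = 0.02912.

(a) f₀ = 2624 Hz  (b) Q = 0.02912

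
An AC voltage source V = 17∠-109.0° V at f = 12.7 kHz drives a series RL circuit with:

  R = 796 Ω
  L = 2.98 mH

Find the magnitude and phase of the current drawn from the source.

Step 1 — Angular frequency: ω = 2π·f = 2π·1.27e+04 = 7.98e+04 rad/s.
Step 2 — Component impedances:
  R: Z = R = 796 Ω
  L: Z = jωL = j·7.98e+04·0.00298 = 0 + j237.8 Ω
Step 3 — Series combination: Z_total = R + L = 796 + j237.8 Ω = 830.8∠16.6° Ω.
Step 4 — Source phasor: V = 17∠-109.0° V = -5.535 - j16.07 V.
Step 5 — Ohm's law: I = V / Z_total = (-5.535 - j16.07) / (796 + j237.8) = -0.01192 - j0.01663 A.
Step 6 — Convert to polar: |I| = 0.02046 A, ∠I = -125.6°.

I = 0.02046∠-125.6° A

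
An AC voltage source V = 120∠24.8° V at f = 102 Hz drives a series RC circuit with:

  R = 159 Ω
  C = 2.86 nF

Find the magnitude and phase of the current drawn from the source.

Step 1 — Angular frequency: ω = 2π·f = 2π·102 = 640.9 rad/s.
Step 2 — Component impedances:
  R: Z = R = 159 Ω
  C: Z = 1/(jωC) = -j/(ω·C) = 0 - j5.456e+05 Ω
Step 3 — Series combination: Z_total = R + C = 159 - j5.456e+05 Ω = 5.456e+05∠-90.0° Ω.
Step 4 — Source phasor: V = 120∠24.8° V = 108.9 + j50.33 V.
Step 5 — Ohm's law: I = V / Z_total = (108.9 + j50.33) / (159 - j5.456e+05) = -9.22e-05 + j0.0001997 A.
Step 6 — Convert to polar: |I| = 0.00022 A, ∠I = 114.8°.

I = 0.00022∠114.8° A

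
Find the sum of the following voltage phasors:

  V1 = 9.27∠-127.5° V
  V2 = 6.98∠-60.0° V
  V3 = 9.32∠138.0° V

Step 1 — Convert each phasor to rectangular form:
  V1 = 9.27·(cos(-127.5°) + j·sin(-127.5°)) = -5.643 - j7.354 V
  V2 = 6.98·(cos(-60.0°) + j·sin(-60.0°)) = 3.49 - j6.045 V
  V3 = 9.32·(cos(138.0°) + j·sin(138.0°)) = -6.926 + j6.236 V
Step 2 — Sum components: V_total = -9.079 - j7.163 V.
Step 3 — Convert to polar: |V_total| = 11.56 V, ∠V_total = -141.7°.

V_total = 11.56∠-141.7° V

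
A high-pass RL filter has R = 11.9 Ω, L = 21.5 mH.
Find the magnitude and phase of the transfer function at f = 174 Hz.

Step 1 — Angular frequency: ω = 2π·174 = 1093 rad/s.
Step 2 — Transfer function: H(jω) = jωL/(R + jωL).
Step 3 — Numerator jωL = j·23.51; denominator R + jωL = 11.9 + j23.51.
Step 4 — H = 0.796 + j0.403.
Step 5 — Magnitude: |H| = 0.8922 (-1.0 dB); phase: φ = 26.9°.

|H| = 0.8922 (-1.0 dB), φ = 26.9°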